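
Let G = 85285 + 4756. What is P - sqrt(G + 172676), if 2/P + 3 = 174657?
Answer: 1/87327 - sqrt(262717) ≈ -512.56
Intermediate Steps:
P = 1/87327 (P = 2/(-3 + 174657) = 2/174654 = 2*(1/174654) = 1/87327 ≈ 1.1451e-5)
G = 90041
P - sqrt(G + 172676) = 1/87327 - sqrt(90041 + 172676) = 1/87327 - sqrt(262717)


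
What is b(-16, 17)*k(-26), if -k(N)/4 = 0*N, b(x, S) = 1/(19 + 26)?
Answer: 0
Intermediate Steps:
b(x, S) = 1/45
k(N) = 0 (k(N) = -0*N = -4*0 = 0)
b(-16, 17)*k(-26) = (1/45)*0 = 0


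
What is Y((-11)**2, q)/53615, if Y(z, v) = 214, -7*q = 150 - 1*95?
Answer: 214/53615 ≈ 0.0039914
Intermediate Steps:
q = -55/7 (q = -(150 - 1*95)/7 = -(150 - 95)/7 = -1/7*55 = -55/7 ≈ -7.8571)
Y((-11)**2, q)/53615 = 214/53615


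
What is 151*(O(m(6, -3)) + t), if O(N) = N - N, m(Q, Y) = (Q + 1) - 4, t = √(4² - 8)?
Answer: 302*√2 ≈ 427.09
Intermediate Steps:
t = 2*√2 (t = √(16 - 8) = √8 = 2*√2 ≈ 2.8284)
m(Q, Y) = -3 + Q (m(Q, Y) = (1 + Q) - 4 = -3 + Q)
O(N) = 0
151*(O(m(6, -3)) + t) = 151*(0 + 2*√2) = 151*(2*√2) = 302*√2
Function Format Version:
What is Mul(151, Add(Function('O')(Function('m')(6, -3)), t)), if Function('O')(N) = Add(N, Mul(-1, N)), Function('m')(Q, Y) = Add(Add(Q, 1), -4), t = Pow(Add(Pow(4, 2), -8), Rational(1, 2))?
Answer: Mul(302, Pow(2, Rational(1, 2))) ≈ 427.09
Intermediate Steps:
t = Mul(2, Pow(2, Rational(1, 2))) (t = Pow(Add(16, -8), Rational(1, 2)) = Pow(8, Rational(1, 2)) = Mul(2, Pow(2, Rational(1, 2))) ≈ 2.8284)
Function('m')(Q, Y) = Add(-3, Q) (Function('m')(Q, Y) = Add(Add(1, Q), -4) = Add(-3, Q))
Function('O')(N) = 0
Mul(151, Add(Function('O')(Function('m')(6, -3)), t)) = Mul(151, Add(0, Mul(2, Pow(2, Rational(1, 2))))) = Mul(151, Mul(2, Pow(2, Rational(1, 2)))) = Mul(302, Pow(2, Rational(1, 2)))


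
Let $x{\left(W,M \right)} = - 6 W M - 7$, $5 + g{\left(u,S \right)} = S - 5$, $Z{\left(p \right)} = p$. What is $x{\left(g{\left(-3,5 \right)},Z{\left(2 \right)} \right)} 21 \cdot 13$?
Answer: $14469$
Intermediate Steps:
$g{\left(u,S \right)} = -10 + S$ ($g{\left(u,S \right)} = -5 + \left(S - 5\right) = -5 + \left(-5 + S\right) = -10 + S$)
$x{\left(W,M \right)} = -7 - 6 M W$ ($x{\left(W,M \right)} = - 6 M W - 7 = -7 - 6 M W$)
$x{\left(g{\left(-3,5 \right)},Z{\left(2 \right)} \right)} 21 \cdot 13 = \left(-7 - 12 \left(-10 + 5\right)\right) 21 \cdot 13 = \left(-7 - 12 \left(-5\right)\right) 21 \cdot 13 = \left(-7 + 60\right) 21 \cdot 13 = 53 \cdot 21 \cdot 13 = 1113 \cdot 13 = 14469$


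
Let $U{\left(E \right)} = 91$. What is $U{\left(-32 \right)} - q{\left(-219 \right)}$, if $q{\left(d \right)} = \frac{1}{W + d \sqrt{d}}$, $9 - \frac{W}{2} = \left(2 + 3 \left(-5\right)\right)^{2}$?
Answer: $\frac{965133489}{10605859} - \frac{219 i \sqrt{219}}{10605859} \approx 91.0 - 0.00030558 i$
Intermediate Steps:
$W = -320$ ($W = 18 - 2 \left(2 + 3 \left(-5\right)\right)^{2} = 18 - 2 \left(2 - 15\right)^{2} = 18 - 2 \left(-13\right)^{2} = 18 - 338 = -320$)
$q{\left(d \right)} = \frac{1}{-320 + d^{\frac{3}{2}}}$ ($q{\left(d \right)} = \frac{1}{-320 + d \sqrt{d}} = \frac{1}{-320 + d^{\frac{3}{2}}}$)
$U{\left(-32 \right)} - q{\left(-219 \right)} = 91 - \frac{1}{-320 + \left(-219\right)^{\frac{3}{2}}} = 91 - \frac{1}{-320 - 219 i \sqrt{219}}$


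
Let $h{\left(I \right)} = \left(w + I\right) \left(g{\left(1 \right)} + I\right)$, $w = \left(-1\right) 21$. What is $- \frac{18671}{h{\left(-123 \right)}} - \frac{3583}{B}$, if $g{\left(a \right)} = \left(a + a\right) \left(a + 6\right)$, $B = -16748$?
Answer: $- \frac{64115785}{65719152} \approx -0.9756$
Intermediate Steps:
$w = -21$
$g{\left(a \right)} = 2 a \left(6 + a\right)$
$h{\left(I \right)} = \left(-21 + I\right) \left(14 + I\right)$ ($h{\left(I \right)} = \left(-21 + I\right) \left(2 \cdot 1 \left(6 + 1\right) + I\right) = \left(-21 + I\right) \left(2 \cdot 1 \cdot 7 + I\right) = \left(-21 + I\right) \left(14 + I\right)$)
$- \frac{18671}{h{\left(-123 \right)}} - \frac{3583}{B} = - \frac{18671}{-294 + \left(-123\right)^{2} - -861} - \frac{3583}{-16748} = - \frac{18671}{-294 + 15129 + 861} - - \frac{3583}{16748} = - \frac{18671}{15696} + \frac{3583}{16748} = - \frac{64115785}{65719152}$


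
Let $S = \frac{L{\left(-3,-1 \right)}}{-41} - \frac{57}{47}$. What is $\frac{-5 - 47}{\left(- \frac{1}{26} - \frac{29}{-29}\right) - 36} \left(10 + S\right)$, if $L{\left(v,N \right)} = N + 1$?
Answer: $\frac{558376}{42817} \approx 13.041$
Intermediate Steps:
$L{\left(v,N \right)} = 1 + N$
$S = - \frac{57}{47}$ ($S = \frac{1 - 1}{-41} - \frac{57}{47} = 0 \left(- \frac{1}{41}\right) - \frac{57}{47} = 0 - \frac{57}{47} = - \frac{57}{47} \approx -1.2128$)
$\frac{-5 - 47}{\left(- \frac{1}{26} - \frac{29}{-29}\right) - 36} \left(10 + S\right) = \frac{-5 - 47}{\left(- \frac{1}{26} - \frac{29}{-29}\right) - 36} \left(10 - \frac{57}{47}\right) = - \frac{52}{\left(\left(-1\right) \frac{1}{26} - -1\right) - 36} \cdot \frac{413}{47} = - \frac{52}{\left(- \frac{1}{26} + 1\right) - 36} \cdot \frac{413}{47} = - \frac{52}{\frac{25}{26} - 36} \cdot \frac{413}{47} = - \frac{52}{- \frac{911}{26}} \cdot \frac{413}{47} = \left(-52\right) \left(- \frac{26}{911}\right) \frac{413}{47} = \frac{1352}{911} \cdot \frac{413}{47} = \frac{558376}{42817}$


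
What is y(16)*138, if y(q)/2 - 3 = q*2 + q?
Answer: 14076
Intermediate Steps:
y(q) = 6 + 6*q (y(q) = 6 + 2*(q*2 + q) = 6 + 2*(2*q + q) = 6 + 2*(3*q) = 6 + 6*q)
y(16)*138 = (6 + 6*16)*138 = (6 + 96)*138 = 102*138 = 14076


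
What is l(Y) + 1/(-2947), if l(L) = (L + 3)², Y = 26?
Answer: 2478426/2947 ≈ 841.00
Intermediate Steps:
l(L) = (3 + L)²
l(Y) + 1/(-2947) = (3 + 26)² + 1/(-2947) = 29² - 1/2947 = 841 - 1/2947 = 2478426/2947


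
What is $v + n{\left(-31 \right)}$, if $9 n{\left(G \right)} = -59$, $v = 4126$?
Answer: $\frac{37075}{9} \approx 4119.4$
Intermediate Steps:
$n{\left(G \right)} = - \frac{59}{9}$ ($n{\left(G \right)} = \frac{1}{9} \left(-59\right) = - \frac{59}{9}$)
$v + n{\left(-31 \right)} = 4126 - \frac{59}{9} = \frac{37075}{9}$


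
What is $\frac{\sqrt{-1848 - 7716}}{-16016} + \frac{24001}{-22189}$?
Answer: $- \frac{24001}{22189} - \frac{i \sqrt{2391}}{8008} \approx -1.0817 - 0.0061061 i$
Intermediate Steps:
$\frac{\sqrt{-1848 - 7716}}{-16016} + \frac{24001}{-22189} = \sqrt{-9564} \left(- \frac{1}{16016}\right) + 24001 \left(- \frac{1}{22189}\right) = 2 i \sqrt{2391} \left(- \frac{1}{16016}\right) - \frac{24001}{22189} = - \frac{i \sqrt{2391}}{8008} - \frac{24001}{22189} = - \frac{24001}{22189} - \frac{i \sqrt{2391}}{8008}$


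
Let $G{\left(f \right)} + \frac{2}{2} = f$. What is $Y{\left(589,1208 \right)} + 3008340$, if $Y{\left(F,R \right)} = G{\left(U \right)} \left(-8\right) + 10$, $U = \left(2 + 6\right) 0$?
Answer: $3008358$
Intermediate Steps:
$U = 0$ ($U = 8 \cdot 0 = 0$)
$G{\left(f \right)} = -1 + f$
$Y{\left(F,R \right)} = 18$ ($Y{\left(F,R \right)} = \left(-1 + 0\right) \left(-8\right) + 10 = \left(-1\right) \left(-8\right) + 10 = 8 + 10 = 18$)
$Y{\left(589,1208 \right)} + 3008340 = 18 + 3008340 = 3008358$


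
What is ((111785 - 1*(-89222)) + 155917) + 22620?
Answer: 379544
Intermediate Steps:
((111785 - 1*(-89222)) + 155917) + 22620 = ((111785 + 89222) + 155917) + 22620 = (201007 + 155917) + 22620 = 356924 + 22620 = 379544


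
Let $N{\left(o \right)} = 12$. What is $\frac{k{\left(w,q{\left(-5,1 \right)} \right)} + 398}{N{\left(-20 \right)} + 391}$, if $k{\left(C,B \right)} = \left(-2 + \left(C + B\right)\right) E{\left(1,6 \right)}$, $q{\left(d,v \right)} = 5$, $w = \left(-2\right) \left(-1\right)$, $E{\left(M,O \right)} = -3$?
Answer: $\frac{383}{403} \approx 0.95037$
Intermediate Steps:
$w = 2$
$k{\left(C,B \right)} = 6 - 3 B - 3 C$ ($k{\left(C,B \right)} = \left(-2 + \left(C + B\right)\right) \left(-3\right) = \left(-2 + \left(B + C\right)\right) \left(-3\right) = \left(-2 + B + C\right) \left(-3\right) = 6 - 3 B - 3 C$)
$\frac{k{\left(w,q{\left(-5,1 \right)} \right)} + 398}{N{\left(-20 \right)} + 391} = \frac{\left(6 - 15 - 6\right) + 398}{12 + 391} = \frac{\left(6 - 15 - 6\right) + 398}{403} = \left(-15 + 398\right) \frac{1}{403} = 383 \cdot \frac{1}{403} = \frac{383}{403}$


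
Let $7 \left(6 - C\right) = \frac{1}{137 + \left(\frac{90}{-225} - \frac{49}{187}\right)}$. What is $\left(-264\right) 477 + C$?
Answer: $- \frac{112364231039}{892332} \approx -1.2592 \cdot 10^{5}$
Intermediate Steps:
$C = \frac{5353057}{892332}$ ($C = 6 - \frac{1}{7 \left(137 + \left(\frac{90}{-225} - \frac{49}{187}\right)\right)} = 6 - \frac{1}{7 \left(137 + \left(90 \left(- \frac{1}{225}\right) - \frac{49}{187}\right)\right)} = 6 - \frac{1}{7 \left(137 - \frac{619}{935}\right)} = 6 - \frac{1}{7 \cdot \frac{127476}{935}} = 6 - \frac{935}{892332} = \frac{5353057}{892332} \approx 5.999$)
$\left(-264\right) 477 + C = \left(-264\right) 477 + \frac{5353057}{892332} = -125928 + \frac{5353057}{892332} = - \frac{112364231039}{892332}$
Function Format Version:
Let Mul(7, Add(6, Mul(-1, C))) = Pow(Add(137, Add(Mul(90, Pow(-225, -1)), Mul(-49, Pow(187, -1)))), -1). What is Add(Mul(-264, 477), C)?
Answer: Rational(-112364231039, 892332) ≈ -1.2592e+5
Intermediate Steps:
C = Rational(5353057, 892332) (C = Add(6, Mul(Rational(-1, 7), Pow(Add(137, Add(Mul(90, Pow(-225, -1)), Mul(-49, Pow(187, -1)))), -1))) = Add(6, Mul(Rational(-1, 7), Pow(Add(137, Add(Mul(90, Rational(-1, 225)), Mul(-49, Rational(1, 187)))), -1))) = Add(6, Mul(Rational(-1, 7), Pow(Add(137, Add(Rational(-2, 5), Rational(-49, 187))), -1))) = Add(6, Mul(Rational(-1, 7), Pow(Add(137, Rational(-619, 935)), -1))) = Add(6, Mul(Rational(-1, 7), Pow(Rational(127476, 935), -1))) = Add(6, Mul(Rational(-1, 7), Rational(935, 127476))) = Add(6, Rational(-935, 892332)) = Rational(5353057, 892332) ≈ 5.9990)
Add(Mul(-264, 477), C) = Add(Mul(-264, 477), Rational(5353057, 892332)) = Add(-125928, Rational(5353057, 892332)) = Rational(-112364231039, 892332)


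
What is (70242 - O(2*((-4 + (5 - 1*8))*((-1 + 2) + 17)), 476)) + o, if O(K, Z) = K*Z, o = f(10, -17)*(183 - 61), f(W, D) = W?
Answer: 191414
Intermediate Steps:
o = 1220 (o = 10*(183 - 61) = 10*122 = 1220)
(70242 - O(2*((-4 + (5 - 1*8))*((-1 + 2) + 17)), 476)) + o = (70242 - 2*((-4 + (5 - 1*8))*((-1 + 2) + 17))*476) + 1220 = (70242 - 2*((-4 + (5 - 8))*(1 + 17))*476) + 1220 = (70242 - 2*((-4 - 3)*18)*476) + 1220 = (70242 - 2*(-7*18)*476) + 1220 = (70242 - 2*(-126)*476) + 1220 = (70242 - (-252)*476) + 1220 = (70242 - 1*(-119952)) + 1220 = (70242 + 119952) + 1220 = 190194 + 1220 = 191414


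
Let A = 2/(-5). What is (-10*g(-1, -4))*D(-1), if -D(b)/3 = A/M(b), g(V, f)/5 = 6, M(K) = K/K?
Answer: -360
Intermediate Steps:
A = -⅖ (A = 2*(-⅕) = -⅖ ≈ -0.40000)
M(K) = 1
g(V, f) = 30 (g(V, f) = 5*6 = 30)
D(b) = 6/5 (D(b) = -(-6)/(5*1) = -(-6)/5 = -3*(-⅖) = 6/5)
(-10*g(-1, -4))*D(-1) = -10*30*(6/5) = -300*6/5 = -360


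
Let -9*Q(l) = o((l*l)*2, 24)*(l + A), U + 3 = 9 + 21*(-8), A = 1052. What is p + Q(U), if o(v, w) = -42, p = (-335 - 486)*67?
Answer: -152561/3 ≈ -50854.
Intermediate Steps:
p = -55007 (p = -821*67 = -55007)
U = -162 (U = -3 + (9 + 21*(-8)) = -3 + (9 - 168) = -3 - 159 = -162)
Q(l) = 14728/3 + 14*l/3 (Q(l) = -(-14)*(l + 1052)/3 = -(-14)*(1052 + l)/3 = -(-44184 - 42*l)/9 = 14728/3 + 14*l/3)
p + Q(U) = -55007 + (14728/3 + (14/3)*(-162)) = -55007 + (14728/3 - 756) = -55007 + 12460/3 = -152561/3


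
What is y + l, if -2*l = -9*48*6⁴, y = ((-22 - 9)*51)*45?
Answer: 208791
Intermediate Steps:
y = -71145 (y = -31*51*45 = -1581*45 = -71145)
l = 279936 (l = -(-9*48)*6⁴/2 = -(-216)*1296 = -½*(-559872) = 279936)
y + l = -71145 + 279936 = 208791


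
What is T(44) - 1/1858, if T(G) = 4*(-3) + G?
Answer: 59455/1858 ≈ 31.999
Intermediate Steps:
T(G) = -12 + G
T(44) - 1/1858 = (-12 + 44) - 1/1858 = 32 - 1*1/1858 = 32 - 1/1858 = 59455/1858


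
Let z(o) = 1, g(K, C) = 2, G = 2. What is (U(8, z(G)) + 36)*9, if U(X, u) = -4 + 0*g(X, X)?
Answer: 288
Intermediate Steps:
U(X, u) = -4 (U(X, u) = -4 + 0*2 = -4 + 0 = -4)
(U(8, z(G)) + 36)*9 = (-4 + 36)*9 = 32*9 = 288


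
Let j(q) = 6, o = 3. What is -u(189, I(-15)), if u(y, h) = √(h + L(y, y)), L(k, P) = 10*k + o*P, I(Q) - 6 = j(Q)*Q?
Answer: -√2373 ≈ -48.713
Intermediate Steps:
I(Q) = 6 + 6*Q
L(k, P) = 3*P + 10*k (L(k, P) = 10*k + 3*P = 3*P + 10*k)
u(y, h) = √(h + 13*y) (u(y, h) = √(h + (3*y + 10*y)) = √(h + 13*y))
-u(189, I(-15)) = -√((6 + 6*(-15)) + 13*189) = -√((6 - 90) + 2457) = -√(-84 + 2457) = -√2373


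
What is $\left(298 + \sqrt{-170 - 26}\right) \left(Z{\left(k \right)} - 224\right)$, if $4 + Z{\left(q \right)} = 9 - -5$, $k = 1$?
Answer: $-63772 - 2996 i \approx -63772.0 - 2996.0 i$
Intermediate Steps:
$Z{\left(q \right)} = 10$ ($Z{\left(q \right)} = -4 + \left(9 - -5\right) = -4 + \left(9 + 5\right) = -4 + 14 = 10$)
$\left(298 + \sqrt{-170 - 26}\right) \left(Z{\left(k \right)} - 224\right) = \left(298 + \sqrt{-170 - 26}\right) \left(10 - 224\right) = \left(298 + \sqrt{-196}\right) \left(-214\right) = \left(298 + 14 i\right) \left(-214\right) = -63772 - 2996 i$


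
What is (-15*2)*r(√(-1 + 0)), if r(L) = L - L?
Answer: 0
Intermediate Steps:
r(L) = 0
(-15*2)*r(√(-1 + 0)) = -15*2*0 = -30*0 = 0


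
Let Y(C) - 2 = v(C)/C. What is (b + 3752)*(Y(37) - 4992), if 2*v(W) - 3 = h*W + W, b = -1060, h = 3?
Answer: -496820714/37 ≈ -1.3428e+7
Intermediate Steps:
v(W) = 3/2 + 2*W (v(W) = 3/2 + (3*W + W)/2 = 3/2 + (4*W)/2 = 3/2 + 2*W)
Y(C) = 2 + (3/2 + 2*C)/C
(b + 3752)*(Y(37) - 4992) = (-1060 + 3752)*((4 + (3/2)/37) - 4992) = 2692*((4 + (3/2)*(1/37)) - 4992) = 2692*((4 + 3/74) - 4992) = 2692*(299/74 - 4992) = 2692*(-369109/74) = -496820714/37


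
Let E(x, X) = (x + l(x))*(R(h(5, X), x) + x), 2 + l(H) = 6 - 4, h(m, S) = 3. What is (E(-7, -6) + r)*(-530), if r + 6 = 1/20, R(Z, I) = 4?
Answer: -15953/2 ≈ -7976.5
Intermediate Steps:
l(H) = 0 (l(H) = -2 + (6 - 4) = -2 + 2 = 0)
E(x, X) = x*(4 + x) (E(x, X) = (x + 0)*(4 + x) = x*(4 + x))
r = -119/20 (r = -6 + 1/20 = -119/20 ≈ -5.9500)
(E(-7, -6) + r)*(-530) = (-7*(4 - 7) - 119/20)*(-530) = (-7*(-3) - 119/20)*(-530) = (21 - 119/20)*(-530) = (301/20)*(-530) = -15953/2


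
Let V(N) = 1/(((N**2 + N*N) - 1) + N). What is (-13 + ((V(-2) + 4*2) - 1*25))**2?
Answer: 22201/25 ≈ 888.04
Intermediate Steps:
V(N) = 1/(-1 + N + 2*N**2) (V(N) = 1/(((N**2 + N**2) - 1) + N) = 1/((2*N**2 - 1) + N) = 1/((-1 + 2*N**2) + N) = 1/(-1 + N + 2*N**2))
(-13 + ((V(-2) + 4*2) - 1*25))**2 = (-13 + ((1/(-1 - 2 + 2*(-2)**2) + 4*2) - 1*25))**2 = (-13 + ((1/(-1 - 2 + 2*4) + 8) - 25))**2 = (-13 + ((1/(-1 - 2 + 8) + 8) - 25))**2 = (-13 + ((1/5 + 8) - 25))**2 = (-13 + (41/5 - 25))**2 = (-13 - 84/5)**2 = (-149/5)**2 = 22201/25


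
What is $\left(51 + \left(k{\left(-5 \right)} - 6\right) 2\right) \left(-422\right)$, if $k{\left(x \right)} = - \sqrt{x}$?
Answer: $-16458 + 844 i \sqrt{5} \approx -16458.0 + 1887.2 i$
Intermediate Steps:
$\left(51 + \left(k{\left(-5 \right)} - 6\right) 2\right) \left(-422\right) = \left(51 + \left(- \sqrt{-5} - 6\right) 2\right) \left(-422\right) = \left(51 + \left(- i \sqrt{5} - 6\right) 2\right) \left(-422\right) = \left(51 + \left(-6 - i \sqrt{5}\right) 2\right) \left(-422\right) = \left(51 - \left(12 + 2 i \sqrt{5}\right)\right) \left(-422\right) = \left(39 - 2 i \sqrt{5}\right) \left(-422\right) = -16458 + 844 i \sqrt{5}$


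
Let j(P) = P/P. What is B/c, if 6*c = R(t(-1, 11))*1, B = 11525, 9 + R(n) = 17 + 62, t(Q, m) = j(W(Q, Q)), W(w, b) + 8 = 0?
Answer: 6915/7 ≈ 987.86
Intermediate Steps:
W(w, b) = -8 (W(w, b) = -8 + 0 = -8)
j(P) = 1
t(Q, m) = 1
R(n) = 70 (R(n) = -9 + (17 + 62) = -9 + 79 = 70)
c = 35/3 (c = (70*1)/6 = (1/6)*70 = 35/3 ≈ 11.667)
B/c = 11525/(35/3) = 11525*(3/35) = 6915/7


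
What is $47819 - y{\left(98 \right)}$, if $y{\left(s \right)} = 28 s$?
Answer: $45075$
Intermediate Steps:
$47819 - y{\left(98 \right)} = 47819 - 28 \cdot 98 = 47819 - 2744 = 45075$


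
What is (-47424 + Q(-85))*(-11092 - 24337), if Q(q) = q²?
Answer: 1424210371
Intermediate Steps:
(-47424 + Q(-85))*(-11092 - 24337) = (-47424 + (-85)²)*(-11092 - 24337) = (-47424 + 7225)*(-35429) = -40199*(-35429) = 1424210371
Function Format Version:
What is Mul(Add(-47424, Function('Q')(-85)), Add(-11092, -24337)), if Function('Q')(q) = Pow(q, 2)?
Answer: 1424210371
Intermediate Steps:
Mul(Add(-47424, Function('Q')(-85)), Add(-11092, -24337)) = Mul(Add(-47424, Pow(-85, 2)), Add(-11092, -24337)) = Mul(Add(-47424, 7225), -35429) = Mul(-40199, -35429) = 1424210371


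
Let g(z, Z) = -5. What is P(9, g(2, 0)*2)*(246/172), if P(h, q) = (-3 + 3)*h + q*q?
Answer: 6150/43 ≈ 143.02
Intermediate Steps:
P(h, q) = q² (P(h, q) = 0*h + q² = 0 + q² = q²)
P(9, g(2, 0)*2)*(246/172) = (-5*2)²*(246/172) = (-10)²*(246*(1/172)) = 100*(123/86) = 6150/43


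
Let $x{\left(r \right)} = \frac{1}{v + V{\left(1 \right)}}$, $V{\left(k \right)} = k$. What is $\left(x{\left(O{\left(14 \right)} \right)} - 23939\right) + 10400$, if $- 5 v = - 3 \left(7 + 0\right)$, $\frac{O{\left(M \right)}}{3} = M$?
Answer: $- \frac{352009}{26} \approx -13539.0$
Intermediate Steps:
$O{\left(M \right)} = 3 M$
$v = \frac{21}{5}$ ($v = - \frac{\left(-3\right) \left(7 + 0\right)}{5} = - \frac{\left(-3\right) 7}{5} = \left(- \frac{1}{5}\right) \left(-21\right) = \frac{21}{5} \approx 4.2$)
$x{\left(r \right)} = \frac{5}{26}$ ($x{\left(r \right)} = \frac{1}{\frac{21}{5} + 1} = \frac{1}{\frac{26}{5}} = \frac{5}{26}$)
$\left(x{\left(O{\left(14 \right)} \right)} - 23939\right) + 10400 = \left(\frac{5}{26} - 23939\right) + 10400 = - \frac{622409}{26} + 10400 = - \frac{352009}{26}$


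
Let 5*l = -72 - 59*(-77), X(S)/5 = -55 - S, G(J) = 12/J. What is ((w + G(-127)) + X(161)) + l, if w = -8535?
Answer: -5537768/635 ≈ -8720.9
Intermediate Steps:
X(S) = -275 - 5*S (X(S) = 5*(-55 - S) = -275 - 5*S)
l = 4471/5 (l = (-72 - 59*(-77))/5 = (-72 + 4543)/5 = (⅕)*4471 = 4471/5 ≈ 894.20)
((w + G(-127)) + X(161)) + l = ((-8535 + 12/(-127)) + (-275 - 5*161)) + 4471/5 = ((-8535 + 12*(-1/127)) + (-275 - 805)) + 4471/5 = ((-8535 - 12/127) - 1080) + 4471/5 = (-1083957/127 - 1080) + 4471/5 = -1221117/127 + 4471/5 = -5537768/635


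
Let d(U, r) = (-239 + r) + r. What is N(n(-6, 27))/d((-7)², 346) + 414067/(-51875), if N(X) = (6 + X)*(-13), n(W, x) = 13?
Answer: -200385476/23499375 ≈ -8.5273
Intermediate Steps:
d(U, r) = -239 + 2*r
N(X) = -78 - 13*X
N(n(-6, 27))/d((-7)², 346) + 414067/(-51875) = (-78 - 13*13)/(-239 + 2*346) + 414067/(-51875) = (-78 - 169)/(-239 + 692) + 414067*(-1/51875) = -247/453 - 414067/51875 = -200385476/23499375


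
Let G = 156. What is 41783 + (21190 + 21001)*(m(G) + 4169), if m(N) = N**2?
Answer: 1202696238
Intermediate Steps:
41783 + (21190 + 21001)*(m(G) + 4169) = 41783 + (21190 + 21001)*(156**2 + 4169) = 41783 + 42191*(24336 + 4169) = 41783 + 42191*28505 = 41783 + 1202654455 = 1202696238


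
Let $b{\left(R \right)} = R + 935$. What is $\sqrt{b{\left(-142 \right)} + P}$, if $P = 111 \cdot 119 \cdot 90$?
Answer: $\sqrt{1189603} \approx 1090.7$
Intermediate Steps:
$b{\left(R \right)} = 935 + R$
$P = 1188810$ ($P = 13209 \cdot 90 = 1188810$)
$\sqrt{b{\left(-142 \right)} + P} = \sqrt{\left(935 - 142\right) + 1188810} = \sqrt{793 + 1188810} = \sqrt{1189603}$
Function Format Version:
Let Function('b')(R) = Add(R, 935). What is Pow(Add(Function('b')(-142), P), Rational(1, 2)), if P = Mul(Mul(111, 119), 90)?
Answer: Pow(1189603, Rational(1, 2)) ≈ 1090.7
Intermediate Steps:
Function('b')(R) = Add(935, R)
P = 1188810 (P = Mul(13209, 90) = 1188810)
Pow(Add(Function('b')(-142), P), Rational(1, 2)) = Pow(Add(Add(935, -142), 1188810), Rational(1, 2)) = Pow(Add(793, 1188810), Rational(1, 2)) = Pow(1189603, Rational(1, 2))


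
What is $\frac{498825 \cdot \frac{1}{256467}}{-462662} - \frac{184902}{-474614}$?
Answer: $\frac{3656629802619393}{9386087898263426} \approx 0.38958$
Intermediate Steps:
$\frac{498825 \cdot \frac{1}{256467}}{-462662} - \frac{184902}{-474614} = 498825 \cdot \frac{1}{256467} \left(- \frac{1}{462662}\right) - - \frac{92451}{237307} = \frac{166275}{85489} \left(- \frac{1}{462662}\right) + \frac{92451}{237307} = - \frac{166275}{39552511718} + \frac{92451}{237307} = \frac{3656629802619393}{9386087898263426}$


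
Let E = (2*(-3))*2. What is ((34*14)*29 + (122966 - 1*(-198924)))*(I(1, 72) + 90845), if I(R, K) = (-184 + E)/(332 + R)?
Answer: 3385047546722/111 ≈ 3.0496e+10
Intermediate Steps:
E = -12 (E = -6*2 = -12)
I(R, K) = -196/(332 + R) (I(R, K) = (-184 - 12)/(332 + R) = -196/(332 + R))
((34*14)*29 + (122966 - 1*(-198924)))*(I(1, 72) + 90845) = ((34*14)*29 + (122966 - 1*(-198924)))*(-196/(332 + 1) + 90845) = (476*29 + (122966 + 198924))*(-196/333 + 90845) = (13804 + 321890)*(-196*1/333 + 90845) = 335694*(-196/333 + 90845) = 335694*(30251189/333) = 3385047546722/111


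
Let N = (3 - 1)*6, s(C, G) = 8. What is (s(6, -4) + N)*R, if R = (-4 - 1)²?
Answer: 500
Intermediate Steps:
N = 12 (N = 2*6 = 12)
R = 25 (R = (-5)² = 25)
(s(6, -4) + N)*R = (8 + 12)*25 = 20*25 = 500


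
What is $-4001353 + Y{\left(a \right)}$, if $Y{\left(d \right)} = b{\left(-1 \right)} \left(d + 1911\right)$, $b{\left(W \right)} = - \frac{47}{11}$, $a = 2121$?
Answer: $- \frac{44204387}{11} \approx -4.0186 \cdot 10^{6}$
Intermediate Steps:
$b{\left(W \right)} = - \frac{47}{11}$ ($b{\left(W \right)} = \left(-47\right) \frac{1}{11} = - \frac{47}{11}$)
$Y{\left(d \right)} = - \frac{89817}{11} - \frac{47 d}{11}$ ($Y{\left(d \right)} = - \frac{47 \left(d + 1911\right)}{11} = - \frac{47 \left(1911 + d\right)}{11} = - \frac{89817}{11} - \frac{47 d}{11}$)
$-4001353 + Y{\left(a \right)} = -4001353 - \frac{189504}{11} = - \frac{44204387}{11}$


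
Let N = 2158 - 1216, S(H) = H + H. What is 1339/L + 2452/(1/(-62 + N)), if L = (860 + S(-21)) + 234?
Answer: 2269964859/1052 ≈ 2.1578e+6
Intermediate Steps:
S(H) = 2*H
N = 942
L = 1052 (L = (860 + 2*(-21)) + 234 = (860 - 42) + 234 = 818 + 234 = 1052)
1339/L + 2452/(1/(-62 + N)) = 1339/1052 + 2452/(1/(-62 + 942)) = 1339*(1/1052) + 2452/(1/880) = 1339/1052 + 2452/(1/880) = 1339/1052 + 2452*880 = 1339/1052 + 2157760 = 2269964859/1052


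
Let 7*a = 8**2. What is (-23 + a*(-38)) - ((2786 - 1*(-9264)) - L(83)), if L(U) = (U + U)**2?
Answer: 105949/7 ≈ 15136.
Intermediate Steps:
a = 64/7 (a = (1/7)*8**2 = (1/7)*64 = 64/7 ≈ 9.1429)
L(U) = 4*U**2 (L(U) = (2*U)**2 = 4*U**2)
(-23 + a*(-38)) - ((2786 - 1*(-9264)) - L(83)) = (-23 + (64/7)*(-38)) - ((2786 - 1*(-9264)) - 4*83**2) = (-23 - 2432/7) - ((2786 + 9264) - 4*6889) = -2593/7 - (12050 - 1*27556) = -2593/7 - (12050 - 27556) = -2593/7 - 1*(-15506) = -2593/7 + 15506 = 105949/7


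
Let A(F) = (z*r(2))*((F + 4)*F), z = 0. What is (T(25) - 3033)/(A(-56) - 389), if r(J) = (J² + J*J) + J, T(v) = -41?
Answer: 3074/389 ≈ 7.9023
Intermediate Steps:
r(J) = J + 2*J² (r(J) = (J² + J²) + J = 2*J² + J = J + 2*J²)
A(F) = 0 (A(F) = (0*(2*(1 + 2*2)))*((F + 4)*F) = (0*(2*(1 + 4)))*((4 + F)*F) = (0*(2*5))*(F*(4 + F)) = (0*10)*(F*(4 + F)) = 0*(F*(4 + F)) = 0)
(T(25) - 3033)/(A(-56) - 389) = (-41 - 3033)/(0 - 389) = -3074/(-389) = -3074*(-1/389) = 3074/389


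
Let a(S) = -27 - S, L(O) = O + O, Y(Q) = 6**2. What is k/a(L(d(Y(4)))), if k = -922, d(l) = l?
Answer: 922/99 ≈ 9.3131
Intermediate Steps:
Y(Q) = 36
L(O) = 2*O
k/a(L(d(Y(4)))) = -922/(-27 - 2*36) = -922/(-27 - 1*72) = -922/(-27 - 72) = -922/(-99) = -922*(-1/99) = 922/99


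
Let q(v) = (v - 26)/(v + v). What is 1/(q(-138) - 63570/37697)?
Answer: -113091/123511 ≈ -0.91564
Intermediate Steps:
q(v) = (-26 + v)/(2*v) (q(v) = (-26 + v)/((2*v)) = (-26 + v)*(1/(2*v)) = (-26 + v)/(2*v))
1/(q(-138) - 63570/37697) = 1/((½)*(-26 - 138)/(-138) - 63570/37697) = 1/((½)*(-1/138)*(-164) - 63570*1/37697) = 1/(41/69 - 63570/37697) = 1/(-123511/113091) = -113091/123511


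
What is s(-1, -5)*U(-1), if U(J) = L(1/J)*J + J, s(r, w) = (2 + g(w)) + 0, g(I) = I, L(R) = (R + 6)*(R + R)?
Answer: -27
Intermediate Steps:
L(R) = 2*R*(6 + R) (L(R) = (6 + R)*(2*R) = 2*R*(6 + R))
s(r, w) = 2 + w (s(r, w) = (2 + w) + 0 = 2 + w)
U(J) = 12 + J + 2/J (U(J) = (2*(6 + 1/J)/J)*J + J = (12 + 2/J) + J = 12 + J + 2/J)
s(-1, -5)*U(-1) = (2 - 5)*(12 - 1 + 2/(-1)) = -3*(12 - 1 + 2*(-1)) = -3*(12 - 1 - 2) = -3*9 = -27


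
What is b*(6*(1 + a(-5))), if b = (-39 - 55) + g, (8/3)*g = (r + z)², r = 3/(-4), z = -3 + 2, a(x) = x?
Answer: 35655/16 ≈ 2228.4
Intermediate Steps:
z = -1
r = -¾ (r = 3*(-¼) = -¾ ≈ -0.75000)
g = 147/128 (g = 3*(-¾ - 1)²/8 = 3*(-7/4)²/8 = (3/8)*(49/16) = 147/128 ≈ 1.1484)
b = -11885/128 (b = (-39 - 55) + 147/128 = -94 + 147/128 = -11885/128 ≈ -92.852)
b*(6*(1 + a(-5))) = -35655*(1 - 5)/64 = -35655*(-4)/64 = -11885/128*(-24) = 35655/16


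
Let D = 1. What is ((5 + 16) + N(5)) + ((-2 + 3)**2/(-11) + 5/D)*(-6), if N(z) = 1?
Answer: -82/11 ≈ -7.4545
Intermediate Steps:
((5 + 16) + N(5)) + ((-2 + 3)**2/(-11) + 5/D)*(-6) = ((5 + 16) + 1) + ((-2 + 3)**2/(-11) + 5/1)*(-6) = (21 + 1) + (1**2*(-1/11) + 5*1)*(-6) = 22 + (1*(-1/11) + 5)*(-6) = 22 + (-1/11 + 5)*(-6) = 22 + (54/11)*(-6) = 22 - 324/11 = -82/11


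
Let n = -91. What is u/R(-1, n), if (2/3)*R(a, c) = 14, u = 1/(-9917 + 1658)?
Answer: -1/173439 ≈ -5.7657e-6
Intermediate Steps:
u = -1/8259 (u = 1/(-8259) = -1/8259 ≈ -0.00012108)
R(a, c) = 21 (R(a, c) = (3/2)*14 = 21)
u/R(-1, n) = -1/8259/21 = -1/8259*1/21 = -1/173439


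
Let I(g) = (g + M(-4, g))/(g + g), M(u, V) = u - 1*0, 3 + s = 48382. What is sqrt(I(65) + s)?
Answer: sqrt(817613030)/130 ≈ 219.95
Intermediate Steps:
s = 48379 (s = -3 + 48382 = 48379)
M(u, V) = u (M(u, V) = u + 0 = u)
I(g) = (-4 + g)/(2*g) (I(g) = (g - 4)/(g + g) = (-4 + g)/((2*g)) = (-4 + g)*(1/(2*g)) = (-4 + g)/(2*g))
sqrt(I(65) + s) = sqrt((1/2)*(-4 + 65)/65 + 48379) = sqrt((1/2)*(1/65)*61 + 48379) = sqrt(61/130 + 48379) = sqrt(6289331/130) = sqrt(817613030)/130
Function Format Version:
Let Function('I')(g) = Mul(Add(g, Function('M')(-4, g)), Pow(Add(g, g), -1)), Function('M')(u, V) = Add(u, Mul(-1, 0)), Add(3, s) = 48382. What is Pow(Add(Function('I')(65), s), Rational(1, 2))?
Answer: Mul(Rational(1, 130), Pow(817613030, Rational(1, 2))) ≈ 219.95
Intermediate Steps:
s = 48379 (s = Add(-3, 48382) = 48379)
Function('M')(u, V) = u (Function('M')(u, V) = Add(u, 0) = u)
Function('I')(g) = Mul(Rational(1, 2), Pow(g, -1), Add(-4, g)) (Function('I')(g) = Mul(Add(g, -4), Pow(Add(g, g), -1)) = Mul(Add(-4, g), Pow(Mul(2, g), -1)) = Mul(Add(-4, g), Mul(Rational(1, 2), Pow(g, -1))) = Mul(Rational(1, 2), Pow(g, -1), Add(-4, g)))
Pow(Add(Function('I')(65), s), Rational(1, 2)) = Pow(Add(Mul(Rational(1, 2), Pow(65, -1), Add(-4, 65)), 48379), Rational(1, 2)) = Pow(Add(Mul(Rational(1, 2), Rational(1, 65), 61), 48379), Rational(1, 2)) = Pow(Add(Rational(61, 130), 48379), Rational(1, 2)) = Pow(Rational(6289331, 130), Rational(1, 2)) = Mul(Rational(1, 130), Pow(817613030, Rational(1, 2)))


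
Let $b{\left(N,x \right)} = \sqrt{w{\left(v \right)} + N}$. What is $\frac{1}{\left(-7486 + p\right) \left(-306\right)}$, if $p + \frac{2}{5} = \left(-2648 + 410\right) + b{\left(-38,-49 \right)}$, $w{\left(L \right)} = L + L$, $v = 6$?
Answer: $\frac{121555}{361707228702} + \frac{25 i \sqrt{26}}{723414457404} \approx 3.3606 \cdot 10^{-7} + 1.7621 \cdot 10^{-10} i$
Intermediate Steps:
$w{\left(L \right)} = 2 L$
$b{\left(N,x \right)} = \sqrt{12 + N}$ ($b{\left(N,x \right)} = \sqrt{2 \cdot 6 + N} = \sqrt{12 + N}$)
$p = - \frac{11192}{5} + i \sqrt{26}$ ($p = - \frac{2}{5} + \left(\left(-2648 + 410\right) + \sqrt{12 - 38}\right) = - \frac{2}{5} - \left(2238 - \sqrt{-26}\right) = - \frac{2}{5} - \left(2238 - i \sqrt{26}\right) = - \frac{11192}{5} + i \sqrt{26} \approx -2238.4 + 5.099 i$)
$\frac{1}{\left(-7486 + p\right) \left(-306\right)} = \frac{1}{\left(-7486 - \left(\frac{11192}{5} - i \sqrt{26}\right)\right) \left(-306\right)} = \frac{1}{- \frac{48622}{5} + i \sqrt{26}} \left(- \frac{1}{306}\right) = - \frac{1}{306 \left(- \frac{48622}{5} + i \sqrt{26}\right)}$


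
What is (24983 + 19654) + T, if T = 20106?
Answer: 64743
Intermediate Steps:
(24983 + 19654) + T = (24983 + 19654) + 20106 = 44637 + 20106 = 64743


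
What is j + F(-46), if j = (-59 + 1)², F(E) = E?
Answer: 3318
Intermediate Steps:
j = 3364 (j = (-58)² = 3364)
j + F(-46) = 3364 - 46 = 3318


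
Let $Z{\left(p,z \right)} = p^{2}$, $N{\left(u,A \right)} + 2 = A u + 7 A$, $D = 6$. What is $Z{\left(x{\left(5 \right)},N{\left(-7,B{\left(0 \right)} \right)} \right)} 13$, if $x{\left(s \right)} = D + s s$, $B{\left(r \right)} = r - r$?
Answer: $12493$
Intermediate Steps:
$B{\left(r \right)} = 0$
$x{\left(s \right)} = 6 + s^{2}$ ($x{\left(s \right)} = 6 + s s = 6 + s^{2}$)
$N{\left(u,A \right)} = -2 + 7 A + A u$ ($N{\left(u,A \right)} = -2 + \left(A u + 7 A\right) = -2 + \left(7 A + A u\right) = -2 + 7 A + A u$)
$Z{\left(x{\left(5 \right)},N{\left(-7,B{\left(0 \right)} \right)} \right)} 13 = \left(6 + 5^{2}\right)^{2} \cdot 13 = \left(6 + 25\right)^{2} \cdot 13 = 31^{2} \cdot 13 = 961 \cdot 13 = 12493$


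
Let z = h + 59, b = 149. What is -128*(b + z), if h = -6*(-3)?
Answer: -28928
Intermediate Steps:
h = 18
z = 77 (z = 18 + 59 = 77)
-128*(b + z) = -128*(149 + 77) = -128*226 = -28928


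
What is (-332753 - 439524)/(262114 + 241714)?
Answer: -772277/503828 ≈ -1.5328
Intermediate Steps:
(-332753 - 439524)/(262114 + 241714) = -772277/503828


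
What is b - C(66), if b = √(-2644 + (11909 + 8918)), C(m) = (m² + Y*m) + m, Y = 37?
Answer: -6864 + √18183 ≈ -6729.2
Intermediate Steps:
C(m) = m² + 38*m (C(m) = (m² + 37*m) + m = m² + 38*m)
b = √18183 (b = √(-2644 + 20827) = √18183 ≈ 134.84)
b - C(66) = √18183 - 66*(38 + 66) = √18183 - 66*104 = √18183 - 1*6864 = √18183 - 6864 = -6864 + √18183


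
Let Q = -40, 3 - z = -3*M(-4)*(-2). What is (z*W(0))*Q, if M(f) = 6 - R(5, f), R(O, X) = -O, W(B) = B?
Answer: 0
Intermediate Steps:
M(f) = 11 (M(f) = 6 - (-1)*5 = 6 - 1*(-5) = 6 + 5 = 11)
z = -63 (z = 3 - (-3*11)*(-2) = 3 - (-33)*(-2) = 3 - 1*66 = 3 - 66 = -63)
(z*W(0))*Q = -63*0*(-40) = 0*(-40) = 0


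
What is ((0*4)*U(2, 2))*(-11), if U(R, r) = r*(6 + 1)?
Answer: 0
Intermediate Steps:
U(R, r) = 7*r (U(R, r) = r*7 = 7*r)
((0*4)*U(2, 2))*(-11) = ((0*4)*(7*2))*(-11) = (0*14)*(-11) = 0*(-11) = 0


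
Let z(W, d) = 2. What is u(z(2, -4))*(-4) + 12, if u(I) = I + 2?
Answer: -4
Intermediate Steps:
u(I) = 2 + I
u(z(2, -4))*(-4) + 12 = (2 + 2)*(-4) + 12 = 4*(-4) + 12 = -16 + 12 = -4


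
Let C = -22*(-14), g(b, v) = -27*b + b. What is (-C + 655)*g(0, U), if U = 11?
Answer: 0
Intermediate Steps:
g(b, v) = -26*b
C = 308
(-C + 655)*g(0, U) = (-1*308 + 655)*(-26*0) = (-308 + 655)*0 = 347*0 = 0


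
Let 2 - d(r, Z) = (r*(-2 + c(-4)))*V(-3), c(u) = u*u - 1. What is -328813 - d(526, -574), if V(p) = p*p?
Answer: -267273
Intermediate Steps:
c(u) = -1 + u² (c(u) = u² - 1 = -1 + u²)
V(p) = p²
d(r, Z) = 2 - 117*r (d(r, Z) = 2 - r*(-2 + (-1 + (-4)²))*(-3)² = 2 - r*(-2 + (-1 + 16))*9 = 2 - r*(-2 + 15)*9 = 2 - r*13*9 = 2 - 13*r*9 = 2 - 117*r)
-328813 - d(526, -574) = -328813 - (2 - 117*526) = -328813 - (2 - 61542) = -328813 - 1*(-61540) = -328813 + 61540 = -267273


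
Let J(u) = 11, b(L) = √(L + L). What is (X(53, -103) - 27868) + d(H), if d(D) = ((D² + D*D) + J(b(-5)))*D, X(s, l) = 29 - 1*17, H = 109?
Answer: 2563401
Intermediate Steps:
b(L) = √2*√L (b(L) = √(2*L) = √2*√L)
X(s, l) = 12 (X(s, l) = 29 - 17 = 12)
d(D) = D*(11 + 2*D²) (d(D) = ((D² + D*D) + 11)*D = ((D² + D²) + 11)*D = (2*D² + 11)*D = (11 + 2*D²)*D = D*(11 + 2*D²))
(X(53, -103) - 27868) + d(H) = (12 - 27868) + 109*(11 + 2*109²) = -27856 + 109*(11 + 2*11881) = -27856 + 109*(11 + 23762) = -27856 + 109*23773 = -27856 + 2591257 = 2563401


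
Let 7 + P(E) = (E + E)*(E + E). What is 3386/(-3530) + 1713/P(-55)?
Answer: -5816668/7114715 ≈ -0.81755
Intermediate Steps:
P(E) = -7 + 4*E² (P(E) = -7 + (E + E)*(E + E) = -7 + (2*E)*(2*E) = -7 + 4*E²)
3386/(-3530) + 1713/P(-55) = 3386/(-3530) + 1713/(-7 + 4*(-55)²) = 3386*(-1/3530) + 1713/(-7 + 4*3025) = -1693/1765 + 1713/(-7 + 12100) = -1693/1765 + 1713/12093 = -1693/1765 + 1713*(1/12093) = -1693/1765 + 571/4031 = -5816668/7114715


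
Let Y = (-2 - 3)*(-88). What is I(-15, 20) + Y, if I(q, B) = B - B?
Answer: 440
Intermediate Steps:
I(q, B) = 0
Y = 440 (Y = -5*(-88) = 440)
I(-15, 20) + Y = 0 + 440 = 440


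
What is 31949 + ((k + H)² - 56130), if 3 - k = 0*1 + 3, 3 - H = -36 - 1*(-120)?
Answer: -17620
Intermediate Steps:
H = -81 (H = 3 - (-36 - 1*(-120)) = 3 - (-36 + 120) = 3 - 1*84 = 3 - 84 = -81)
k = 0 (k = 3 - (0*1 + 3) = 3 - (0 + 3) = 3 - 1*3 = 3 - 3 = 0)
31949 + ((k + H)² - 56130) = 31949 + ((0 - 81)² - 56130) = 31949 + ((-81)² - 56130) = 31949 + (6561 - 56130) = 31949 - 49569 = -17620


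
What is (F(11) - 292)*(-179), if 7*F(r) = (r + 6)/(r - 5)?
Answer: 2192213/42 ≈ 52196.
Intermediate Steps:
F(r) = (6 + r)/(7*(-5 + r)) (F(r) = ((r + 6)/(r - 5))/7 = ((6 + r)/(-5 + r))/7 = (6 + r)/(7*(-5 + r)))
(F(11) - 292)*(-179) = ((6 + 11)/(7*(-5 + 11)) - 292)*(-179) = ((⅐)*17/6 - 292)*(-179) = ((⅐)*(⅙)*17 - 292)*(-179) = (17/42 - 292)*(-179) = -12247/42*(-179) = 2192213/42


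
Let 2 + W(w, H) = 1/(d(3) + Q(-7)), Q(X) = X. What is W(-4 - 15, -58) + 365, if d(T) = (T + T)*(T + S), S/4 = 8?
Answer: 73690/203 ≈ 363.00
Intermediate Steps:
S = 32 (S = 4*8 = 32)
d(T) = 2*T*(32 + T) (d(T) = (T + T)*(T + 32) = (2*T)*(32 + T) = 2*T*(32 + T))
W(w, H) = -405/203 (W(w, H) = -2 + 1/(2*3*(32 + 3) - 7) = -2 + 1/(2*3*35 - 7) = -2 + 1/(210 - 7) = -2 + 1/203 = -405/203)
W(-4 - 15, -58) + 365 = -405/203 + 365 = 73690/203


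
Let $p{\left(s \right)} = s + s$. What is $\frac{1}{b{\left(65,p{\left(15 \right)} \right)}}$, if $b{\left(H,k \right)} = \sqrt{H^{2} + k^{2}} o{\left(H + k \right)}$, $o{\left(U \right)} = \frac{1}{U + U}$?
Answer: $\frac{38 \sqrt{205}}{205} \approx 2.654$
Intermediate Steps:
$p{\left(s \right)} = 2 s$
$o{\left(U \right)} = \frac{1}{2 U}$
$b{\left(H,k \right)} = \frac{\sqrt{H^{2} + k^{2}}}{2 \left(H + k\right)}$ ($b{\left(H,k \right)} = \sqrt{H^{2} + k^{2}} \frac{1}{2 \left(H + k\right)} = \frac{\sqrt{H^{2} + k^{2}}}{2 \left(H + k\right)}$)
$\frac{1}{b{\left(65,p{\left(15 \right)} \right)}} = \frac{1}{\frac{1}{2} \frac{1}{65 + 2 \cdot 15} \sqrt{65^{2} + \left(2 \cdot 15\right)^{2}}} = \frac{1}{\frac{1}{2} \frac{1}{65 + 30} \sqrt{4225 + 30^{2}}} = \frac{1}{\frac{1}{2} \cdot \frac{1}{95} \sqrt{4225 + 900}} = \frac{1}{\frac{1}{2} \cdot \frac{1}{95} \sqrt{5125}} = \frac{1}{\frac{1}{2} \cdot \frac{1}{95} \cdot 5 \sqrt{205}} = \frac{1}{\frac{1}{38} \sqrt{205}} = \frac{38 \sqrt{205}}{205}$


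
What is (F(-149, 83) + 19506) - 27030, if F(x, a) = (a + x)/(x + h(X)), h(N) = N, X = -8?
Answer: -1181202/157 ≈ -7523.6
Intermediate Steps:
F(x, a) = (a + x)/(-8 + x) (F(x, a) = (a + x)/(x - 8) = (a + x)/(-8 + x))
(F(-149, 83) + 19506) - 27030 = ((83 - 149)/(-8 - 149) + 19506) - 27030 = (-66/(-157) + 19506) - 27030 = (-1/157*(-66) + 19506) - 27030 = (66/157 + 19506) - 27030 = 3062508/157 - 27030 = -1181202/157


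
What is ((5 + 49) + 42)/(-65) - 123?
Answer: -8091/65 ≈ -124.48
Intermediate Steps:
((5 + 49) + 42)/(-65) - 123 = (54 + 42)*(-1/65) - 123 = 96*(-1/65) - 123 = -96/65 - 123 = -8091/65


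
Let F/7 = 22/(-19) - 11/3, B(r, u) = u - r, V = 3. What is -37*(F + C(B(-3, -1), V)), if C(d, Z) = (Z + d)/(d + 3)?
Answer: 69116/57 ≈ 1212.6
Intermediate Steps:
F = -1925/57 (F = 7*(22/(-19) - 11/3) = 7*(22*(-1/19) - 11*⅓) = 7*(-22/19 - 11/3) = 7*(-275/57) = -1925/57 ≈ -33.772)
C(d, Z) = (Z + d)/(3 + d)
-37*(F + C(B(-3, -1), V)) = -37*(-1925/57 + (3 + (-1 - 1*(-3)))/(3 + (-1 - 1*(-3)))) = -37*(-1925/57 + (3 + (-1 + 3))/(3 + (-1 + 3))) = -37*(-1925/57 + (3 + 2)/(3 + 2)) = -37*(-1925/57 + 5/5) = -37*(-1925/57 + (⅕)*5) = -37*(-1925/57 + 1) = -37*(-1868/57) = 69116/57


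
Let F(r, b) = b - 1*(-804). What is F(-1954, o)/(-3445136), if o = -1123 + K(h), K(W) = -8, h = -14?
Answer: 327/3445136 ≈ 9.4916e-5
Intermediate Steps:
o = -1131 (o = -1123 - 8 = -1131)
F(r, b) = 804 + b (F(r, b) = b + 804 = 804 + b)
F(-1954, o)/(-3445136) = (804 - 1131)/(-3445136) = -327*(-1/3445136) = 327/3445136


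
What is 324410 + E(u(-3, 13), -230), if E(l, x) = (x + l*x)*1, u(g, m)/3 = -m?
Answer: 333150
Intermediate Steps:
u(g, m) = -3*m (u(g, m) = 3*(-m) = -3*m)
E(l, x) = x + l*x
324410 + E(u(-3, 13), -230) = 324410 - 230*(1 - 3*13) = 324410 - 230*(1 - 39) = 324410 - 230*(-38) = 324410 + 8740 = 333150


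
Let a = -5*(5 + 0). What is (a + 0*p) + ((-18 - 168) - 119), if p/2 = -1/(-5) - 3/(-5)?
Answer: -330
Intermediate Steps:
a = -25 (a = -5*5 = -25)
p = 8/5 (p = 2*(-1/(-5) - 3/(-5)) = 2*(-1*(-⅕) - 3*(-⅕)) = 2*(⅕ + ⅗) = 2*(⅘) = 8/5 ≈ 1.6000)
(a + 0*p) + ((-18 - 168) - 119) = (-25 + 0*(8/5)) + ((-18 - 168) - 119) = (-25 + 0) + (-186 - 119) = -25 - 305 = -330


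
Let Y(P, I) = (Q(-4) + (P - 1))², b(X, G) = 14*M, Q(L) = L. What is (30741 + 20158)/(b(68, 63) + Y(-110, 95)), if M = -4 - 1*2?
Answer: 50899/13141 ≈ 3.8733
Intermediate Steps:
M = -6 (M = -4 - 2 = -6)
b(X, G) = -84 (b(X, G) = 14*(-6) = -84)
Y(P, I) = (-5 + P)² (Y(P, I) = (-4 + (P - 1))² = (-4 + (-1 + P))² = (-5 + P)²)
(30741 + 20158)/(b(68, 63) + Y(-110, 95)) = (30741 + 20158)/(-84 + (-5 - 110)²) = 50899/(-84 + (-115)²) = 50899/(-84 + 13225) = 50899/13141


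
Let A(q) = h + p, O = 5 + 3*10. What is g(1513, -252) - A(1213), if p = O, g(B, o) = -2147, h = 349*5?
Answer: -3927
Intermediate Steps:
h = 1745
O = 35 (O = 5 + 30 = 35)
p = 35
A(q) = 1780 (A(q) = 1745 + 35 = 1780)
g(1513, -252) - A(1213) = -2147 - 1*1780 = -2147 - 1780 = -3927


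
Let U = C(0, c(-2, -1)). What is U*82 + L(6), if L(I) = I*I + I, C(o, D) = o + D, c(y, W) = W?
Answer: -40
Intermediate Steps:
C(o, D) = D + o
U = -1 (U = -1 + 0 = -1)
L(I) = I + I² (L(I) = I² + I = I + I²)
U*82 + L(6) = -1*82 + 6*(1 + 6) = -82 + 6*7 = -82 + 42 = -40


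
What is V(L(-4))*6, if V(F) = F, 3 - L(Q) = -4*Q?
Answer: -78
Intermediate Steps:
L(Q) = 3 + 4*Q (L(Q) = 3 - (-4)*Q = 3 + 4*Q)
V(L(-4))*6 = (3 + 4*(-4))*6 = (3 - 16)*6 = -13*6 = -78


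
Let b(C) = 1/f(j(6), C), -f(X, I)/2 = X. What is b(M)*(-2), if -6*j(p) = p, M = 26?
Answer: -1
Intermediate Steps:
j(p) = -p/6
f(X, I) = -2*X
b(C) = ½ (b(C) = 1/(-(-1)*6/3) = 1/(-2*(-1)) = 1/2 = ½)
b(M)*(-2) = (½)*(-2) = -1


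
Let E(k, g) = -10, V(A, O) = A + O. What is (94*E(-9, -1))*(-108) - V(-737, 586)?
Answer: 101671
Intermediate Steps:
(94*E(-9, -1))*(-108) - V(-737, 586) = (94*(-10))*(-108) - (-737 + 586) = -940*(-108) - 1*(-151) = 101520 + 151 = 101671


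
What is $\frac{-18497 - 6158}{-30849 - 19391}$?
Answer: $\frac{4931}{10048} \approx 0.49074$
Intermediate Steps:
$\frac{-18497 - 6158}{-30849 - 19391} = - \frac{24655}{-50240} = \left(-24655\right) \left(- \frac{1}{50240}\right) = \frac{4931}{10048}$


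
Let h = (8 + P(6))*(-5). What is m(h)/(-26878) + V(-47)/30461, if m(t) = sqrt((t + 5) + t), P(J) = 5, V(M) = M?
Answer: -47/30461 - 5*I*sqrt(5)/26878 ≈ -0.001543 - 0.00041597*I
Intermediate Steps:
h = -65 (h = (8 + 5)*(-5) = 13*(-5) = -65)
m(t) = sqrt(5 + 2*t) (m(t) = sqrt((5 + t) + t) = sqrt(5 + 2*t))
m(h)/(-26878) + V(-47)/30461 = sqrt(5 + 2*(-65))/(-26878) - 47/30461 = sqrt(5 - 130)*(-1/26878) - 47*1/30461 = sqrt(-125)*(-1/26878) - 47/30461 = (5*I*sqrt(5))*(-1/26878) - 47/30461 = -5*I*sqrt(5)/26878 - 47/30461 = -47/30461 - 5*I*sqrt(5)/26878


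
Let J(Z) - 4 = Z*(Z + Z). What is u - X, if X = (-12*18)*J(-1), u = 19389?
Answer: 20685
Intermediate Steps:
J(Z) = 4 + 2*Z**2 (J(Z) = 4 + Z*(Z + Z) = 4 + Z*(2*Z) = 4 + 2*Z**2)
X = -1296 (X = (-12*18)*(4 + 2*(-1)**2) = -216*(4 + 2*1) = -216*(4 + 2) = -216*6 = -1296)
u - X = 19389 - 1*(-1296) = 19389 + 1296 = 20685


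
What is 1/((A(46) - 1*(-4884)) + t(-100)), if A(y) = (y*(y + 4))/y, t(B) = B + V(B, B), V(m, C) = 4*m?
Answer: 1/4434 ≈ 0.00022553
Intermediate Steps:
t(B) = 5*B (t(B) = B + 4*B = 5*B)
A(y) = 4 + y (A(y) = (y*(4 + y))/y = 4 + y)
1/((A(46) - 1*(-4884)) + t(-100)) = 1/(((4 + 46) - 1*(-4884)) + 5*(-100)) = 1/((50 + 4884) - 500) = 1/(4934 - 500) = 1/4434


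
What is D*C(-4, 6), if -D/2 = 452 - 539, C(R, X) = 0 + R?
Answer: -696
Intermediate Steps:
C(R, X) = R
D = 174 (D = -2*(452 - 539) = -2*(-87) = 174)
D*C(-4, 6) = 174*(-4) = -696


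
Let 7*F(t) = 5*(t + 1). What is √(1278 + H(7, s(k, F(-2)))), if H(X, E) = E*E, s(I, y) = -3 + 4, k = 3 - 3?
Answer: √1279 ≈ 35.763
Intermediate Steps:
F(t) = 5/7 + 5*t/7 (F(t) = (5*(t + 1))/7 = (5*(1 + t))/7 = (5 + 5*t)/7 = 5/7 + 5*t/7)
k = 0
s(I, y) = 1
H(X, E) = E²
√(1278 + H(7, s(k, F(-2)))) = √(1278 + 1²) = √(1278 + 1) = √1279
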